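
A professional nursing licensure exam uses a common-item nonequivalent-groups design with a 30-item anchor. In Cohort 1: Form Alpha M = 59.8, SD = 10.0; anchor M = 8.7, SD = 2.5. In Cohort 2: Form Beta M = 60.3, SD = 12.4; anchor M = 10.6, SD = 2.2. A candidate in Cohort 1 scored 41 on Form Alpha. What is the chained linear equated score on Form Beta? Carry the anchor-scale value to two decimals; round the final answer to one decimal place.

23.1

Form Alpha → anchor (Cohort 1): v = (2.5/10.0)(41 − 59.8) + 8.7 = 4.00
anchor → Form Beta (Cohort 2): y = (12.4/2.2)(4.00 − 10.6) + 60.3 = 23.1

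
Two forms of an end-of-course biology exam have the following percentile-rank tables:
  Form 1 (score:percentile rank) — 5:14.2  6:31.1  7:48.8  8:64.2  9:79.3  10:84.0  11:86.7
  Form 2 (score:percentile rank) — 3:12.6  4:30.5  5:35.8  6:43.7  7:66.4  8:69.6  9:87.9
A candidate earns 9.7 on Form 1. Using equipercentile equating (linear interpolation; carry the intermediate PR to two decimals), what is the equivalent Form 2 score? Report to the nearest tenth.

8.7

PR of 9.7 on Form 1: 79.3 + (9.7 − 9)/(10 − 9) × (84.0 − 79.3) = 82.59
On Form 2, PR 82.59 falls between score 8 (PR 69.6) and 9 (PR 87.9).
Interpolate: 8 + (82.59 − 69.6)/(87.9 − 69.6) × (9 − 8) = 8.7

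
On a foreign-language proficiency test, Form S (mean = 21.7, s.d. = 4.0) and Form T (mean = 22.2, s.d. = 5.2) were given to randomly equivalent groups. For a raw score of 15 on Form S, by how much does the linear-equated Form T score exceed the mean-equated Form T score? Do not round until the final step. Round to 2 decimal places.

-2.01

Mean-equated: 15 + (22.2 − 21.7) = 15.50
Linear-equated: (5.2/4.0)(15 − 21.7) + 22.2 = 13.490
Difference = 13.490 − 15.50 = -2.01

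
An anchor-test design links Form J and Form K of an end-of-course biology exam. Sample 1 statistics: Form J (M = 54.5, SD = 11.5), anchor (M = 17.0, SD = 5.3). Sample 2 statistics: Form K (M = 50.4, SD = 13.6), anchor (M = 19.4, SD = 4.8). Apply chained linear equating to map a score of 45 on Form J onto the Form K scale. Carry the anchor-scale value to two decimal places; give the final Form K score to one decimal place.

31.2

Form J → anchor (Sample 1): v = (5.3/11.5)(45 − 54.5) + 17.0 = 12.62
anchor → Form K (Sample 2): y = (13.6/4.8)(12.62 − 19.4) + 50.4 = 31.2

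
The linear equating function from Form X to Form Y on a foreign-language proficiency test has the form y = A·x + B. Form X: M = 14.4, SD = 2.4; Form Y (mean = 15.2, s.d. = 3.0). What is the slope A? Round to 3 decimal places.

1.250

A = SD_Y / SD_X = 3.0 / 2.4 = 1.250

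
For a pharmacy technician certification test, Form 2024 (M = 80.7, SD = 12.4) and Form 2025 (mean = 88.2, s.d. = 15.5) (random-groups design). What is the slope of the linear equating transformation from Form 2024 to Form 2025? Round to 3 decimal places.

A = SD_Y / SD_X = 15.5 / 12.4 = 1.250

1.250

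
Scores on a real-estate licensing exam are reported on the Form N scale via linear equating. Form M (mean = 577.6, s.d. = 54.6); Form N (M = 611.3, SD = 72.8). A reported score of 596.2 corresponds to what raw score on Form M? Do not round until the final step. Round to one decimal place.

Invert y = (SD_Y/SD_X)(x − M_X) + M_Y:
x = (SD_X/SD_Y)(y − M_Y) + M_X = (54.6/72.8)(596.2 − 611.3) + 577.6
x = 0.750000 × -15.100 + 577.6 = 566.3

566.3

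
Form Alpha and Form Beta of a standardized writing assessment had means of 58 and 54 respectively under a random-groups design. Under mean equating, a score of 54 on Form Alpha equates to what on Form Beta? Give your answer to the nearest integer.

50

Mean equating: y = x + (M_Y − M_X) = 54 + (54 − 58) = 50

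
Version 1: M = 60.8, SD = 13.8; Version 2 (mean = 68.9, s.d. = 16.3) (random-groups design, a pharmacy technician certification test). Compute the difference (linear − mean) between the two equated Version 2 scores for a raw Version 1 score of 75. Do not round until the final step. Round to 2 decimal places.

2.57

Mean-equated: 75 + (68.9 − 60.8) = 83.10
Linear-equated: (16.3/13.8)(75 − 60.8) + 68.9 = 85.672
Difference = 85.672 − 83.10 = 2.57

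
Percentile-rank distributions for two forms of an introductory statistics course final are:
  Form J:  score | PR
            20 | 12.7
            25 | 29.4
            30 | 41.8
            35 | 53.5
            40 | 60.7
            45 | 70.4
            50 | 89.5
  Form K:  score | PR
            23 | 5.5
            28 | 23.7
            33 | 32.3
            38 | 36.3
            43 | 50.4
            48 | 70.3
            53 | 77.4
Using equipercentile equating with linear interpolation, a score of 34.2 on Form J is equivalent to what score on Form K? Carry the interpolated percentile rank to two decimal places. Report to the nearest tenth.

43.3

PR of 34.2 on Form J: 41.8 + (34.2 − 30)/(35 − 30) × (53.5 − 41.8) = 51.63
On Form K, PR 51.63 falls between score 43 (PR 50.4) and 48 (PR 70.3).
Interpolate: 43 + (51.63 − 50.4)/(70.3 − 50.4) × (48 − 43) = 43.3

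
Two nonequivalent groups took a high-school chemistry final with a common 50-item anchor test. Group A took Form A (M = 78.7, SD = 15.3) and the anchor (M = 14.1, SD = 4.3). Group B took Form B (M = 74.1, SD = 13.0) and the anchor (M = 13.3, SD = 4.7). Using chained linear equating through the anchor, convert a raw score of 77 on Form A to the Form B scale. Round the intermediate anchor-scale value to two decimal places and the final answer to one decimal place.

75.0

Form A → anchor (Group A): v = (4.3/15.3)(77 − 78.7) + 14.1 = 13.62
anchor → Form B (Group B): y = (13.0/4.7)(13.62 − 13.3) + 74.1 = 75.0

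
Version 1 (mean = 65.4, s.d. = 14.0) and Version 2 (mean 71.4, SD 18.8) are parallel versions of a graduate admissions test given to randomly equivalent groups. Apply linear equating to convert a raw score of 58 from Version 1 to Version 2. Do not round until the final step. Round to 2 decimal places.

Linear equating: y = (SD_Y/SD_X)(x − M_X) + M_Y
y = (18.8/14.0)(58 − 65.4) + 71.4
y = 1.342857 × -7.4 + 71.4 = -9.9371 + 71.4 = 61.46

61.46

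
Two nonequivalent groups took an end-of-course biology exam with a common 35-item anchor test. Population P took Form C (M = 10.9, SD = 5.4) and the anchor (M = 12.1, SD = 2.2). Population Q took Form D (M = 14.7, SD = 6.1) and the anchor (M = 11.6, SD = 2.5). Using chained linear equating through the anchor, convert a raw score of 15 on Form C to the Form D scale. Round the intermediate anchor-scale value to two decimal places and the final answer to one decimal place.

20.0

Form C → anchor (Population P): v = (2.2/5.4)(15 − 10.9) + 12.1 = 13.77
anchor → Form D (Population Q): y = (6.1/2.5)(13.77 − 11.6) + 14.7 = 20.0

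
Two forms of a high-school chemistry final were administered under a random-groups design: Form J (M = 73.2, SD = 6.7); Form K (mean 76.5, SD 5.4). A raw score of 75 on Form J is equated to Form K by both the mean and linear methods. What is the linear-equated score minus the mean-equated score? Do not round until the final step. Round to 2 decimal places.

-0.35

Mean-equated: 75 + (76.5 − 73.2) = 78.30
Linear-equated: (5.4/6.7)(75 − 73.2) + 76.5 = 77.951
Difference = 77.951 − 78.30 = -0.35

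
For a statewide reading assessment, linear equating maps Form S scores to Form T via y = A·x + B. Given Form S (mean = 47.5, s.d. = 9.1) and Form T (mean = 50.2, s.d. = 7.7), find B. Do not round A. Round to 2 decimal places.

A = SD_Y / SD_X = 7.7 / 9.1 = 0.846154
B = M_Y − A·M_X = 50.2 − 0.846154 × 47.5 = 10.01

10.01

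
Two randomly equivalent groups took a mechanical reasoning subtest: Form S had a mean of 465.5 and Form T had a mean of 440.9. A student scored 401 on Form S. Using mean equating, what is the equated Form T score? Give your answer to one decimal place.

376.4

Mean equating: y = x + (M_Y − M_X) = 401 + (440.9 − 465.5) = 376.4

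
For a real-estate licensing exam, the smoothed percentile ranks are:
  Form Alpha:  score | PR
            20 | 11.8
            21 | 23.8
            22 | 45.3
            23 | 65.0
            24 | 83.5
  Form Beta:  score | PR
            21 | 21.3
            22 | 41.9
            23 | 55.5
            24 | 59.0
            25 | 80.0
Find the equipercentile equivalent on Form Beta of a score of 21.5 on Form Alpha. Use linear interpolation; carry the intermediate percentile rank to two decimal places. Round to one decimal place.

21.6

PR of 21.5 on Form Alpha: 23.8 + (21.5 − 21)/(22 − 21) × (45.3 − 23.8) = 34.55
On Form Beta, PR 34.55 falls between score 21 (PR 21.3) and 22 (PR 41.9).
Interpolate: 21 + (34.55 − 21.3)/(41.9 − 21.3) × (22 − 21) = 21.6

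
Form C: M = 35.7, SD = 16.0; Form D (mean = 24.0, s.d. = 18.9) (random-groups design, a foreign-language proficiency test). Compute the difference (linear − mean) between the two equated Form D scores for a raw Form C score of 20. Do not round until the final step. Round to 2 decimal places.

-2.85

Mean-equated: 20 + (24.0 − 35.7) = 8.30
Linear-equated: (18.9/16.0)(20 − 35.7) + 24.0 = 5.454
Difference = 5.454 − 8.30 = -2.85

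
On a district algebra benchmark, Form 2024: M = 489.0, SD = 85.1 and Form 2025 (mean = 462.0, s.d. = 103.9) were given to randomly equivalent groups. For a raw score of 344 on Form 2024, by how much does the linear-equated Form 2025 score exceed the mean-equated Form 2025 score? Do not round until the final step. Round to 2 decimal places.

Mean-equated: 344 + (462.0 − 489.0) = 317.00
Linear-equated: (103.9/85.1)(344 − 489.0) + 462.0 = 284.967
Difference = 284.967 − 317.00 = -32.03

-32.03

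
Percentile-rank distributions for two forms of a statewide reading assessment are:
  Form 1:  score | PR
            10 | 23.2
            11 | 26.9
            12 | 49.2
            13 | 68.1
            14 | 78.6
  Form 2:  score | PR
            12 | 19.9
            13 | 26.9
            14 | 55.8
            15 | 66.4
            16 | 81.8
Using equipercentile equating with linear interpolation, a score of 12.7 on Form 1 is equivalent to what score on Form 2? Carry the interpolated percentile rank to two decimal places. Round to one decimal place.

PR of 12.7 on Form 1: 49.2 + (12.7 − 12)/(13 − 12) × (68.1 − 49.2) = 62.43
On Form 2, PR 62.43 falls between score 14 (PR 55.8) and 15 (PR 66.4).
Interpolate: 14 + (62.43 − 55.8)/(66.4 − 55.8) × (15 − 14) = 14.6

14.6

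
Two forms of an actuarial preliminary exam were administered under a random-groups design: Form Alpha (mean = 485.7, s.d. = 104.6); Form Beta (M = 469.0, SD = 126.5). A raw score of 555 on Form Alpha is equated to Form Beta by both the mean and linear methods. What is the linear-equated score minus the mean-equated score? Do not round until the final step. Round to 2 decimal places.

Mean-equated: 555 + (469.0 − 485.7) = 538.30
Linear-equated: (126.5/104.6)(555 − 485.7) + 469.0 = 552.809
Difference = 552.809 − 538.30 = 14.51

14.51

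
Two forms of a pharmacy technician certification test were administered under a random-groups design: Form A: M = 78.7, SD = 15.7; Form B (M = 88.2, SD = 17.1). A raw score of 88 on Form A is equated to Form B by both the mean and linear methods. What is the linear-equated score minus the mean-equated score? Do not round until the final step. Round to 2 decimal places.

Mean-equated: 88 + (88.2 − 78.7) = 97.50
Linear-equated: (17.1/15.7)(88 − 78.7) + 88.2 = 98.329
Difference = 98.329 − 97.50 = 0.83

0.83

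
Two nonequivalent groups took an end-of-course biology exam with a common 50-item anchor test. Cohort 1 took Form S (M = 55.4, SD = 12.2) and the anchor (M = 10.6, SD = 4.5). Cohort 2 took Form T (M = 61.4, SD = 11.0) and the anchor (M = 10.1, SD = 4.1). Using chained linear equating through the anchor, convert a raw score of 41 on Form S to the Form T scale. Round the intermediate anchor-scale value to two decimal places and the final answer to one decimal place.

Form S → anchor (Cohort 1): v = (4.5/12.2)(41 − 55.4) + 10.6 = 5.29
anchor → Form T (Cohort 2): y = (11.0/4.1)(5.29 − 10.1) + 61.4 = 48.5

48.5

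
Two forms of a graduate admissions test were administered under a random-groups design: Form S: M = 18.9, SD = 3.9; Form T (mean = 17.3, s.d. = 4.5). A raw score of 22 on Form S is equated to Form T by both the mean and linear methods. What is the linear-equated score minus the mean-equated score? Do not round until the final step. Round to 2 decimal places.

Mean-equated: 22 + (17.3 − 18.9) = 20.40
Linear-equated: (4.5/3.9)(22 − 18.9) + 17.3 = 20.877
Difference = 20.877 − 20.40 = 0.48

0.48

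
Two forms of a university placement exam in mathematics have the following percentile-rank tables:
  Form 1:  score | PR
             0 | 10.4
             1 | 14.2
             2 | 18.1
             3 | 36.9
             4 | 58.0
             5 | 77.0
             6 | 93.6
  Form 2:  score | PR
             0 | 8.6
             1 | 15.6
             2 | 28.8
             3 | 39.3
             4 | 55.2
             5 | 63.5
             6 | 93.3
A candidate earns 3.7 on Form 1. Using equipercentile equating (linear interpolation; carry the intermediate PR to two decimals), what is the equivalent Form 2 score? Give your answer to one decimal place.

3.8

PR of 3.7 on Form 1: 36.9 + (3.7 − 3)/(4 − 3) × (58.0 − 36.9) = 51.67
On Form 2, PR 51.67 falls between score 3 (PR 39.3) and 4 (PR 55.2).
Interpolate: 3 + (51.67 − 39.3)/(55.2 − 39.3) × (4 − 3) = 3.8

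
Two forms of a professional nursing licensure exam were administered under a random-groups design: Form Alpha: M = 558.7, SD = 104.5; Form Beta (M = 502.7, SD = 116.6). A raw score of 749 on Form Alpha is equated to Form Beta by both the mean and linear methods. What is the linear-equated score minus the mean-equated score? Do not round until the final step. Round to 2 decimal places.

22.03

Mean-equated: 749 + (502.7 − 558.7) = 693.00
Linear-equated: (116.6/104.5)(749 − 558.7) + 502.7 = 715.035
Difference = 715.035 − 693.00 = 22.03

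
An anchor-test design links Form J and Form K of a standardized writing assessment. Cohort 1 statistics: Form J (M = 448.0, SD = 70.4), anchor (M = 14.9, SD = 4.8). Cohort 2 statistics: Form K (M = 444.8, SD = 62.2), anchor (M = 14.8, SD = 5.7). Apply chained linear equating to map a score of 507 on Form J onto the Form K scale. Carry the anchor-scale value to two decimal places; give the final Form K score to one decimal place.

489.8

Form J → anchor (Cohort 1): v = (4.8/70.4)(507 − 448.0) + 14.9 = 18.92
anchor → Form K (Cohort 2): y = (62.2/5.7)(18.92 − 14.8) + 444.8 = 489.8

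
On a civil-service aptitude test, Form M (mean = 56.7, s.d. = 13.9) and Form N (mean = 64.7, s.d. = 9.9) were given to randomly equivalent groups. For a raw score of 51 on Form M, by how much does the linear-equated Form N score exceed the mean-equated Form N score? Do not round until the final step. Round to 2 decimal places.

1.64

Mean-equated: 51 + (64.7 − 56.7) = 59.00
Linear-equated: (9.9/13.9)(51 − 56.7) + 64.7 = 60.640
Difference = 60.640 − 59.00 = 1.64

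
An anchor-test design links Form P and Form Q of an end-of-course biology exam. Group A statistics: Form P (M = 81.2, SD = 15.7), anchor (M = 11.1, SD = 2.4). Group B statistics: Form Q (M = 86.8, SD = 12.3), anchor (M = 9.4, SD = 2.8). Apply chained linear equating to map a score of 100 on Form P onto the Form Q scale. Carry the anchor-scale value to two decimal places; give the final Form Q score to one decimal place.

Form P → anchor (Group A): v = (2.4/15.7)(100 − 81.2) + 11.1 = 13.97
anchor → Form Q (Group B): y = (12.3/2.8)(13.97 − 9.4) + 86.8 = 106.9

106.9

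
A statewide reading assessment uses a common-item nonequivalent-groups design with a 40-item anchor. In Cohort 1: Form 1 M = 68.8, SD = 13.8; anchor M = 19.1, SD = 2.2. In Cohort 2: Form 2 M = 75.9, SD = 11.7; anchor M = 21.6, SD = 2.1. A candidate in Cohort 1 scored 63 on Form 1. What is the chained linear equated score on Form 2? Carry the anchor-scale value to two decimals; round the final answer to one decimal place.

56.8

Form 1 → anchor (Cohort 1): v = (2.2/13.8)(63 − 68.8) + 19.1 = 18.18
anchor → Form 2 (Cohort 2): y = (11.7/2.1)(18.18 − 21.6) + 75.9 = 56.8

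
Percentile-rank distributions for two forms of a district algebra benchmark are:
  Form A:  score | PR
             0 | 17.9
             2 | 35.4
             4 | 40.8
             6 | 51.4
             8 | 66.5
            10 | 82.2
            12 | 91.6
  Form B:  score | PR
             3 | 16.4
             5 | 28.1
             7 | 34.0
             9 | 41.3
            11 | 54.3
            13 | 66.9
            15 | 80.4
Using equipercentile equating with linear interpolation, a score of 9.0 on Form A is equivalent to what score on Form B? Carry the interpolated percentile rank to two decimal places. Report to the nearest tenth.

14.1

PR of 9.0 on Form A: 66.5 + (9.0 − 8)/(10 − 8) × (82.2 − 66.5) = 74.35
On Form B, PR 74.35 falls between score 13 (PR 66.9) and 15 (PR 80.4).
Interpolate: 13 + (74.35 − 66.9)/(80.4 − 66.9) × (15 − 13) = 14.1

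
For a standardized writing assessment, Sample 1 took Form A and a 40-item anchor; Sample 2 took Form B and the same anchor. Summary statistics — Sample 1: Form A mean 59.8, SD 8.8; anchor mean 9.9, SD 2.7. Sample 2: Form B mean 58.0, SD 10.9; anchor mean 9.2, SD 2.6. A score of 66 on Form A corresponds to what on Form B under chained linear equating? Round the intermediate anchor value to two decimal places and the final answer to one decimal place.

Form A → anchor (Sample 1): v = (2.7/8.8)(66 − 59.8) + 9.9 = 11.80
anchor → Form B (Sample 2): y = (10.9/2.6)(11.80 − 9.2) + 58.0 = 68.9

68.9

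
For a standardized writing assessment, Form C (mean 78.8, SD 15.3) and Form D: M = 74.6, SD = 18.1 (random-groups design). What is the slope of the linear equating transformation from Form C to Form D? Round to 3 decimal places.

A = SD_Y / SD_X = 18.1 / 15.3 = 1.183

1.183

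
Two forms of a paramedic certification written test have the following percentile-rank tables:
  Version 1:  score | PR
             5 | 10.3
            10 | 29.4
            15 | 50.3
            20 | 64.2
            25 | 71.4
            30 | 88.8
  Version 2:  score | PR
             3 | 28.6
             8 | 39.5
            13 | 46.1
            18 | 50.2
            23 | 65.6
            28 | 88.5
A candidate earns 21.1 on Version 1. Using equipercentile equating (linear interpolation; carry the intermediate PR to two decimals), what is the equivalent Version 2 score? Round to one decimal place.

23.0

PR of 21.1 on Version 1: 64.2 + (21.1 − 20)/(25 − 20) × (71.4 − 64.2) = 65.78
On Version 2, PR 65.78 falls between score 23 (PR 65.6) and 28 (PR 88.5).
Interpolate: 23 + (65.78 − 65.6)/(88.5 − 65.6) × (28 − 23) = 23.0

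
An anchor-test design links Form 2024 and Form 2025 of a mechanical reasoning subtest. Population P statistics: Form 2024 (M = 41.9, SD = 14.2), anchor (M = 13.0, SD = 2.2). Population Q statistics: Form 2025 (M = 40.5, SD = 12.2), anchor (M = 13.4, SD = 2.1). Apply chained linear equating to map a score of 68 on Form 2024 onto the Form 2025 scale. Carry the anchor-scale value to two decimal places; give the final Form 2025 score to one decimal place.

Form 2024 → anchor (Population P): v = (2.2/14.2)(68 − 41.9) + 13.0 = 17.04
anchor → Form 2025 (Population Q): y = (12.2/2.1)(17.04 − 13.4) + 40.5 = 61.6

61.6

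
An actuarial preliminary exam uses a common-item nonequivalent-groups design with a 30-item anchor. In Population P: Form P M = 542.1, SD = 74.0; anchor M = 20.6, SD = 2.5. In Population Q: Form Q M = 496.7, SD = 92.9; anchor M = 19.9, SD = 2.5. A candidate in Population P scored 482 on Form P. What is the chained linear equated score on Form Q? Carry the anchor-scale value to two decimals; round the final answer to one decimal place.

Form P → anchor (Population P): v = (2.5/74.0)(482 − 542.1) + 20.6 = 18.57
anchor → Form Q (Population Q): y = (92.9/2.5)(18.57 − 19.9) + 496.7 = 447.3

447.3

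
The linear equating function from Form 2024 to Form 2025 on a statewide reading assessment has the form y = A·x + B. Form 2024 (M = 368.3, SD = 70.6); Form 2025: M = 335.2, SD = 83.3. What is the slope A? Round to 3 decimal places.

1.180

A = SD_Y / SD_X = 83.3 / 70.6 = 1.180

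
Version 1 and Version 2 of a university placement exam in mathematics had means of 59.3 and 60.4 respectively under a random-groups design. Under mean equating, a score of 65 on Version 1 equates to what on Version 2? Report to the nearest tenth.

Mean equating: y = x + (M_Y − M_X) = 65 + (60.4 − 59.3) = 66.1

66.1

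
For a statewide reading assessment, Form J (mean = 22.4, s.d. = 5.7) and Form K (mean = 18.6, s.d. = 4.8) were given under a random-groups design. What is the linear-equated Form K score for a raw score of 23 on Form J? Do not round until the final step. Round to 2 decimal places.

19.11

Linear equating: y = (SD_Y/SD_X)(x − M_X) + M_Y
y = (4.8/5.7)(23 − 22.4) + 18.6
y = 0.842105 × 0.6 + 18.6 = 0.5053 + 18.6 = 19.11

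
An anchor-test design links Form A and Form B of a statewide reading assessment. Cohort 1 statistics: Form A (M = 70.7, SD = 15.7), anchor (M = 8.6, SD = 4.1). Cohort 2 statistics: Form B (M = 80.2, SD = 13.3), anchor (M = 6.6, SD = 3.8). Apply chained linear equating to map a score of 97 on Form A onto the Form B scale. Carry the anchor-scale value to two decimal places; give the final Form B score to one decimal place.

111.2

Form A → anchor (Cohort 1): v = (4.1/15.7)(97 − 70.7) + 8.6 = 15.47
anchor → Form B (Cohort 2): y = (13.3/3.8)(15.47 − 6.6) + 80.2 = 111.2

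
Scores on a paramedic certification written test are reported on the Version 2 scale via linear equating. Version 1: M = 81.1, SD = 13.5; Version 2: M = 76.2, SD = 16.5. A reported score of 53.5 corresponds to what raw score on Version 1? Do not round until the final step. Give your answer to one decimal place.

62.5

Invert y = (SD_Y/SD_X)(x − M_X) + M_Y:
x = (SD_X/SD_Y)(y − M_Y) + M_X = (13.5/16.5)(53.5 − 76.2) + 81.1
x = 0.818182 × -22.700 + 81.1 = 62.5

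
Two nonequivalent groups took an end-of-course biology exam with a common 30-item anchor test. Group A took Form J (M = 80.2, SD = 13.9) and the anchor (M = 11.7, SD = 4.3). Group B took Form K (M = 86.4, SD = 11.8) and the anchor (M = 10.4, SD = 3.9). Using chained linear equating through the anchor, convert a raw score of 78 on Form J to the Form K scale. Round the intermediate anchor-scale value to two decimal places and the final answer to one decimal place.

Form J → anchor (Group A): v = (4.3/13.9)(78 − 80.2) + 11.7 = 11.02
anchor → Form K (Group B): y = (11.8/3.9)(11.02 − 10.4) + 86.4 = 88.3

88.3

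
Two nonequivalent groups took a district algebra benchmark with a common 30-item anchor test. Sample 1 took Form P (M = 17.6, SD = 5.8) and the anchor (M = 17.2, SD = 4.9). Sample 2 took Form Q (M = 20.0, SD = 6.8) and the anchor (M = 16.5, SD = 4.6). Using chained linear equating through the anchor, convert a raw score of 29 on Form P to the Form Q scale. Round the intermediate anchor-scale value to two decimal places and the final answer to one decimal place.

35.3

Form P → anchor (Sample 1): v = (4.9/5.8)(29 − 17.6) + 17.2 = 26.83
anchor → Form Q (Sample 2): y = (6.8/4.6)(26.83 − 16.5) + 20.0 = 35.3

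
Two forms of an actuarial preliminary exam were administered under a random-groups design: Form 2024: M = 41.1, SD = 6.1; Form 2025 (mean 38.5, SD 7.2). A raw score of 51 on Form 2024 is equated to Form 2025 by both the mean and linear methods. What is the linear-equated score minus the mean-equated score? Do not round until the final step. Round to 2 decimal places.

Mean-equated: 51 + (38.5 − 41.1) = 48.40
Linear-equated: (7.2/6.1)(51 − 41.1) + 38.5 = 50.185
Difference = 50.185 − 48.40 = 1.79

1.79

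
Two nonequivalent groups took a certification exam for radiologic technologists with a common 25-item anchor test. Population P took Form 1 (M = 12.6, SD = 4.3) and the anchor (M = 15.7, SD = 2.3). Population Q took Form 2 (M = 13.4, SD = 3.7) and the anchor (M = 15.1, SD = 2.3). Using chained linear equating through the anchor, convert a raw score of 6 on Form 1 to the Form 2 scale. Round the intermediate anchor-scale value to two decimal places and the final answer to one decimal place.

8.7

Form 1 → anchor (Population P): v = (2.3/4.3)(6 − 12.6) + 15.7 = 12.17
anchor → Form 2 (Population Q): y = (3.7/2.3)(12.17 − 15.1) + 13.4 = 8.7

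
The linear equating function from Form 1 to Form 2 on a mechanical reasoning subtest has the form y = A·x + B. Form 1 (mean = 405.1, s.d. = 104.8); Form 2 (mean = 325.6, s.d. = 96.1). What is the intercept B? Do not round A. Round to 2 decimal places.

-45.87

A = SD_Y / SD_X = 96.1 / 104.8 = 0.916985
B = M_Y − A·M_X = 325.6 − 0.916985 × 405.1 = -45.87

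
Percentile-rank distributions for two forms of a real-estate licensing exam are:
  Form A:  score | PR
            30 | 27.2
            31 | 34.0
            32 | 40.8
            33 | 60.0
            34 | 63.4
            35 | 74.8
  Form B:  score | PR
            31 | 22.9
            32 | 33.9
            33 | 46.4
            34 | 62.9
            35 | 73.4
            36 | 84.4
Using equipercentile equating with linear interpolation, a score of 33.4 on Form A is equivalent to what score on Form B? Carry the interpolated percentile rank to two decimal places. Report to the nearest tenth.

33.9

PR of 33.4 on Form A: 60.0 + (33.4 − 33)/(34 − 33) × (63.4 − 60.0) = 61.36
On Form B, PR 61.36 falls between score 33 (PR 46.4) and 34 (PR 62.9).
Interpolate: 33 + (61.36 − 46.4)/(62.9 − 46.4) × (34 − 33) = 33.9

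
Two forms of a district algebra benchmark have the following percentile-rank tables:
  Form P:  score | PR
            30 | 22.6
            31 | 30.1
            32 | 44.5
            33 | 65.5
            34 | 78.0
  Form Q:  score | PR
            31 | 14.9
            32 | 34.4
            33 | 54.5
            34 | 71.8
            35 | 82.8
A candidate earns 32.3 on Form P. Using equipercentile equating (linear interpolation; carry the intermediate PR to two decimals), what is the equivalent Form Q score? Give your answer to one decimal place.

PR of 32.3 on Form P: 44.5 + (32.3 − 32)/(33 − 32) × (65.5 − 44.5) = 50.80
On Form Q, PR 50.80 falls between score 32 (PR 34.4) and 33 (PR 54.5).
Interpolate: 32 + (50.80 − 34.4)/(54.5 − 34.4) × (33 − 32) = 32.8

32.8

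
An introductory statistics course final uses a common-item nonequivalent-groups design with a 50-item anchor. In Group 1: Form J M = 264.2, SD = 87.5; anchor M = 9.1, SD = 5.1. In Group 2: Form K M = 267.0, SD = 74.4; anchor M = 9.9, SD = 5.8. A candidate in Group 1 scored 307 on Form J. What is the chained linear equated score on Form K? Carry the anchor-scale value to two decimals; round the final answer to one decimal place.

288.7

Form J → anchor (Group 1): v = (5.1/87.5)(307 − 264.2) + 9.1 = 11.59
anchor → Form K (Group 2): y = (74.4/5.8)(11.59 − 9.9) + 267.0 = 288.7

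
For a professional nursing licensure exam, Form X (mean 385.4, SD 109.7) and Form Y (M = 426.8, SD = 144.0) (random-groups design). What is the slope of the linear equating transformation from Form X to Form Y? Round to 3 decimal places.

1.313

A = SD_Y / SD_X = 144.0 / 109.7 = 1.313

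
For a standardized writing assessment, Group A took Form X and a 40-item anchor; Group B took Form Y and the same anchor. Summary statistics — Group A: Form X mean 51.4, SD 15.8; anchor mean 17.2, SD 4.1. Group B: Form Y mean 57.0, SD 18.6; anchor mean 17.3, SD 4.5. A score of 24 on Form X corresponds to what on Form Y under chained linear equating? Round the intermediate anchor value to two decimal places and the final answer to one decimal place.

27.2

Form X → anchor (Group A): v = (4.1/15.8)(24 − 51.4) + 17.2 = 10.09
anchor → Form Y (Group B): y = (18.6/4.5)(10.09 − 17.3) + 57.0 = 27.2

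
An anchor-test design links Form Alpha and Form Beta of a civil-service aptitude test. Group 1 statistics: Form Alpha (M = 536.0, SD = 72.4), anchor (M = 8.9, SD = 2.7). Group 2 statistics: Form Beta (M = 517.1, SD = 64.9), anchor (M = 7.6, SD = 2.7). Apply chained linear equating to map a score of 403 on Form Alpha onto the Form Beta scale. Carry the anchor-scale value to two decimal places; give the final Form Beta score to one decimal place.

Form Alpha → anchor (Group 1): v = (2.7/72.4)(403 − 536.0) + 8.9 = 3.94
anchor → Form Beta (Group 2): y = (64.9/2.7)(3.94 − 7.6) + 517.1 = 429.1

429.1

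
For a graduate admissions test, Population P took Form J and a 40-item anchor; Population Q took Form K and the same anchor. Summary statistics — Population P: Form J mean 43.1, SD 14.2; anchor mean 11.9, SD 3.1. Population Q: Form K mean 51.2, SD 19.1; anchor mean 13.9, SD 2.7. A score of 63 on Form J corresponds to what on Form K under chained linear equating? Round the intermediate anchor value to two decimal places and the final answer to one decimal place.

Form J → anchor (Population P): v = (3.1/14.2)(63 − 43.1) + 11.9 = 16.24
anchor → Form K (Population Q): y = (19.1/2.7)(16.24 − 13.9) + 51.2 = 67.8

67.8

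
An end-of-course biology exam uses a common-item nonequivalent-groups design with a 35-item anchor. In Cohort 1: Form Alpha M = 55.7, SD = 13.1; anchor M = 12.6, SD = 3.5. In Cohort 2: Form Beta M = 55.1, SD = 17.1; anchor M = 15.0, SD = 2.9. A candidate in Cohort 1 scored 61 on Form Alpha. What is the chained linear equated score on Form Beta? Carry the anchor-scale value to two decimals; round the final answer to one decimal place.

Form Alpha → anchor (Cohort 1): v = (3.5/13.1)(61 − 55.7) + 12.6 = 14.02
anchor → Form Beta (Cohort 2): y = (17.1/2.9)(14.02 − 15.0) + 55.1 = 49.3

49.3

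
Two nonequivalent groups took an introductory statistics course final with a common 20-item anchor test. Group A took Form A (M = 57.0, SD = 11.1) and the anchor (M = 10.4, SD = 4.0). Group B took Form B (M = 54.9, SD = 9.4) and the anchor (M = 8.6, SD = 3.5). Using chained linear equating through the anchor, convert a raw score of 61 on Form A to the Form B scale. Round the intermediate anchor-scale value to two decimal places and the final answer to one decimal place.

Form A → anchor (Group A): v = (4.0/11.1)(61 − 57.0) + 10.4 = 11.84
anchor → Form B (Group B): y = (9.4/3.5)(11.84 − 8.6) + 54.9 = 63.6

63.6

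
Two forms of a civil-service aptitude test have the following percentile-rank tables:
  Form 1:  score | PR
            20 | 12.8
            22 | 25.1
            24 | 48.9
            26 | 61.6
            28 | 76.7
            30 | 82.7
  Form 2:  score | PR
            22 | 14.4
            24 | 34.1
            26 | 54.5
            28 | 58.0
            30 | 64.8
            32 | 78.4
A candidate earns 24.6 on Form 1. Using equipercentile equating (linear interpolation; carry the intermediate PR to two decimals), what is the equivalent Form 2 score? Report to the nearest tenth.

25.8

PR of 24.6 on Form 1: 48.9 + (24.6 − 24)/(26 − 24) × (61.6 − 48.9) = 52.71
On Form 2, PR 52.71 falls between score 24 (PR 34.1) and 26 (PR 54.5).
Interpolate: 24 + (52.71 − 34.1)/(54.5 − 34.1) × (26 − 24) = 25.8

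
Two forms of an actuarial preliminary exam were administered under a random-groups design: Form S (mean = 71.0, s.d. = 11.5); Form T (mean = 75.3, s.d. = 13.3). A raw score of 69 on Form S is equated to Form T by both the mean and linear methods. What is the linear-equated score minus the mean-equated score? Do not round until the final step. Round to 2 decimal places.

-0.31

Mean-equated: 69 + (75.3 − 71.0) = 73.30
Linear-equated: (13.3/11.5)(69 − 71.0) + 75.3 = 72.987
Difference = 72.987 − 73.30 = -0.31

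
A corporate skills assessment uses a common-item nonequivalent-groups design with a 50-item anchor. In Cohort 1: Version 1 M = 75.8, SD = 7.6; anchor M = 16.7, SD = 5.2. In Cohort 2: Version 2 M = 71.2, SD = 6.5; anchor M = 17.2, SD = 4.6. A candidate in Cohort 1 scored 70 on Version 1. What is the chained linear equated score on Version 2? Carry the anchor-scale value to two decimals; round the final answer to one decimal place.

64.9

Version 1 → anchor (Cohort 1): v = (5.2/7.6)(70 − 75.8) + 16.7 = 12.73
anchor → Version 2 (Cohort 2): y = (6.5/4.6)(12.73 − 17.2) + 71.2 = 64.9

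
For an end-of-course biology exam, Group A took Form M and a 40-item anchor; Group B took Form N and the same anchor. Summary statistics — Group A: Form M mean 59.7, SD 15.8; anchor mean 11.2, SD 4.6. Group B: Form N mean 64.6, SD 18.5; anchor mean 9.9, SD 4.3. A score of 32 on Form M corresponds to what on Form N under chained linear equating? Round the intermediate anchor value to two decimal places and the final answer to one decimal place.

Form M → anchor (Group A): v = (4.6/15.8)(32 − 59.7) + 11.2 = 3.14
anchor → Form N (Group B): y = (18.5/4.3)(3.14 − 9.9) + 64.6 = 35.5

35.5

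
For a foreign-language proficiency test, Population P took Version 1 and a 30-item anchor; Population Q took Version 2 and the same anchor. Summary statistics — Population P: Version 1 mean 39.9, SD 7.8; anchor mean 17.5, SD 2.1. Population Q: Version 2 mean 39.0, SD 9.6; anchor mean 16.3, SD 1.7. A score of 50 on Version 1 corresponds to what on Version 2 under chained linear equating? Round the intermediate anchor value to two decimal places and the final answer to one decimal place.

Version 1 → anchor (Population P): v = (2.1/7.8)(50 − 39.9) + 17.5 = 20.22
anchor → Version 2 (Population Q): y = (9.6/1.7)(20.22 − 16.3) + 39.0 = 61.1

61.1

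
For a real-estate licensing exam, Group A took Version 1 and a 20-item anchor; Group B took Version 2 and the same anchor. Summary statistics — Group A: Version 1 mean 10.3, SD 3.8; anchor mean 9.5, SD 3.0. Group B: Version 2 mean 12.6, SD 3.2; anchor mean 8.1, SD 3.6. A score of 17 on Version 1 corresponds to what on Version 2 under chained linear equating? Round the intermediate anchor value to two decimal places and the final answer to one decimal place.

18.5

Version 1 → anchor (Group A): v = (3.0/3.8)(17 − 10.3) + 9.5 = 14.79
anchor → Version 2 (Group B): y = (3.2/3.6)(14.79 − 8.1) + 12.6 = 18.5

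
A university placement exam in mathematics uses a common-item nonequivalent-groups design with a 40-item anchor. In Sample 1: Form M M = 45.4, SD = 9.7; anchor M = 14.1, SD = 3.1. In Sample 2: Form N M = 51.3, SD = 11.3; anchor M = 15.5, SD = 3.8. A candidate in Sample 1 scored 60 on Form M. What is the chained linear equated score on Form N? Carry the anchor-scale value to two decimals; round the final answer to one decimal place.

Form M → anchor (Sample 1): v = (3.1/9.7)(60 − 45.4) + 14.1 = 18.77
anchor → Form N (Sample 2): y = (11.3/3.8)(18.77 − 15.5) + 51.3 = 61.0

61.0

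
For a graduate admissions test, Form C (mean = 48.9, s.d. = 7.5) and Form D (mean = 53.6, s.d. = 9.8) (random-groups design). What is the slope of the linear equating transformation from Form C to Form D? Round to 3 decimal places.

A = SD_Y / SD_X = 9.8 / 7.5 = 1.307

1.307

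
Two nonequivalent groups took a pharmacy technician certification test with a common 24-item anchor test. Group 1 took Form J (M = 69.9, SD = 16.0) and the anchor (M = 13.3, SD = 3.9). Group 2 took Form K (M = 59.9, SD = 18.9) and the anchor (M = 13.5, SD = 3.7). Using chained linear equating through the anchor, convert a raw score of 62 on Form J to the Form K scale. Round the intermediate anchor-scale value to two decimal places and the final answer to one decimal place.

Form J → anchor (Group 1): v = (3.9/16.0)(62 − 69.9) + 13.3 = 11.37
anchor → Form K (Group 2): y = (18.9/3.7)(11.37 − 13.5) + 59.9 = 49.0

49.0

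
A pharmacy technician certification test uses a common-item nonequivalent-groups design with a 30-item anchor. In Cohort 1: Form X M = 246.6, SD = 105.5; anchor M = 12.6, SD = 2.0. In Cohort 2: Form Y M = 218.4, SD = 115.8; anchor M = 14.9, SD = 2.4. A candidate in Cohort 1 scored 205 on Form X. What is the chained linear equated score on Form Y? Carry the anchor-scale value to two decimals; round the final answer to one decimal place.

Form X → anchor (Cohort 1): v = (2.0/105.5)(205 − 246.6) + 12.6 = 11.81
anchor → Form Y (Cohort 2): y = (115.8/2.4)(11.81 − 14.9) + 218.4 = 69.3

69.3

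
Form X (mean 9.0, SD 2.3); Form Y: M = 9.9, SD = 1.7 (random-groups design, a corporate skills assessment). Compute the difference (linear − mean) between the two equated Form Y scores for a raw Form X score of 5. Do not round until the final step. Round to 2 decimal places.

1.04

Mean-equated: 5 + (9.9 − 9.0) = 5.90
Linear-equated: (1.7/2.3)(5 − 9.0) + 9.9 = 6.943
Difference = 6.943 − 5.90 = 1.04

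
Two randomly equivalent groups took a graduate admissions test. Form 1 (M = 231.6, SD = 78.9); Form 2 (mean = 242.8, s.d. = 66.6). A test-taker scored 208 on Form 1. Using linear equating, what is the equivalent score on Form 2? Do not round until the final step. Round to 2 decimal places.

222.88

Linear equating: y = (SD_Y/SD_X)(x − M_X) + M_Y
y = (66.6/78.9)(208 − 231.6) + 242.8
y = 0.844106 × -23.6 + 242.8 = -19.9209 + 242.8 = 222.88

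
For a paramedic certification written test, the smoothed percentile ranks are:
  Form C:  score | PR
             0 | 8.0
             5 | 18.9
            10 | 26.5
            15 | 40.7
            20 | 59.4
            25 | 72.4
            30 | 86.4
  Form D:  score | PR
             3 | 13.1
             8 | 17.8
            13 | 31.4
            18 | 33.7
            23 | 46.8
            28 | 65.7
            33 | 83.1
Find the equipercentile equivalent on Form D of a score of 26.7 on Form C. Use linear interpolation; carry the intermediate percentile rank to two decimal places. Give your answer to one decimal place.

PR of 26.7 on Form C: 72.4 + (26.7 − 25)/(30 − 25) × (86.4 − 72.4) = 77.16
On Form D, PR 77.16 falls between score 28 (PR 65.7) and 33 (PR 83.1).
Interpolate: 28 + (77.16 − 65.7)/(83.1 − 65.7) × (33 − 28) = 31.3

31.3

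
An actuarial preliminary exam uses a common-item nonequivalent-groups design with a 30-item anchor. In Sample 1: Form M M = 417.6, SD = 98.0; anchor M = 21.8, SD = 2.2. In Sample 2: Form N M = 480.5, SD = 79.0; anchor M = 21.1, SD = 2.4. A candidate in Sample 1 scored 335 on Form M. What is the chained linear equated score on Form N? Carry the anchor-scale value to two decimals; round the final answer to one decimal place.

442.6

Form M → anchor (Sample 1): v = (2.2/98.0)(335 − 417.6) + 21.8 = 19.95
anchor → Form N (Sample 2): y = (79.0/2.4)(19.95 − 21.1) + 480.5 = 442.6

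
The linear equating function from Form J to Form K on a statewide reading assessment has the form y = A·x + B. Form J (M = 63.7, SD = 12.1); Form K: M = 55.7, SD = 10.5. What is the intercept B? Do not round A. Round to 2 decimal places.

0.42

A = SD_Y / SD_X = 10.5 / 12.1 = 0.867769
B = M_Y − A·M_X = 55.7 − 0.867769 × 63.7 = 0.42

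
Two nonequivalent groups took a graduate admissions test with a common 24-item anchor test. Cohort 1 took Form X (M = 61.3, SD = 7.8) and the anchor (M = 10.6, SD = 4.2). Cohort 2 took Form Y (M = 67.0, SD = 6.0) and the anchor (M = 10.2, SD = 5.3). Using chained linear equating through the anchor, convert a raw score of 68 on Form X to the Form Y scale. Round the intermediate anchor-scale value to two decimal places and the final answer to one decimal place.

Form X → anchor (Cohort 1): v = (4.2/7.8)(68 − 61.3) + 10.6 = 14.21
anchor → Form Y (Cohort 2): y = (6.0/5.3)(14.21 − 10.2) + 67.0 = 71.5

71.5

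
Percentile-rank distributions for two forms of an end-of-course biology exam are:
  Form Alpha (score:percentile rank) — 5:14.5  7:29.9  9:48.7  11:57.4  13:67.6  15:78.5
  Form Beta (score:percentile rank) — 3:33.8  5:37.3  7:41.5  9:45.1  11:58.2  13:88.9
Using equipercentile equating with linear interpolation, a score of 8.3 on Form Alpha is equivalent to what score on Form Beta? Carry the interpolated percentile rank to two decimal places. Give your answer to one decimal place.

7.3

PR of 8.3 on Form Alpha: 29.9 + (8.3 − 7)/(9 − 7) × (48.7 − 29.9) = 42.12
On Form Beta, PR 42.12 falls between score 7 (PR 41.5) and 9 (PR 45.1).
Interpolate: 7 + (42.12 − 41.5)/(45.1 − 41.5) × (9 − 7) = 7.3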